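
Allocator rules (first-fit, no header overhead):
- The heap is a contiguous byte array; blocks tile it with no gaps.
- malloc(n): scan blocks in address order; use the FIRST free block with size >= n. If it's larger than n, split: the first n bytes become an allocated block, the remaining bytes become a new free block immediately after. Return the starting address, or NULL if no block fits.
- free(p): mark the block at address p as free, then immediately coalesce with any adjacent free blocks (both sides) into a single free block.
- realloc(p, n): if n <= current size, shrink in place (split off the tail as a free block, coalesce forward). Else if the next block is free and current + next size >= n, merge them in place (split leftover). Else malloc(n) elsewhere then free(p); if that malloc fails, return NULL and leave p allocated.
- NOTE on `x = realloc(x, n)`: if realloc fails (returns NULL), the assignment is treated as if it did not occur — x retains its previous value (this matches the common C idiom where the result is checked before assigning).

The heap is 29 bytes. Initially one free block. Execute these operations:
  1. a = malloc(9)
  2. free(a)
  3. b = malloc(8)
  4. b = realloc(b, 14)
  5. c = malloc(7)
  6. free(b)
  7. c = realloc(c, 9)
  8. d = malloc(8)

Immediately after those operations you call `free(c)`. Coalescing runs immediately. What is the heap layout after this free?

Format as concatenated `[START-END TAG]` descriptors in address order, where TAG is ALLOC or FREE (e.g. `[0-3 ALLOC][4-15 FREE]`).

Op 1: a = malloc(9) -> a = 0; heap: [0-8 ALLOC][9-28 FREE]
Op 2: free(a) -> (freed a); heap: [0-28 FREE]
Op 3: b = malloc(8) -> b = 0; heap: [0-7 ALLOC][8-28 FREE]
Op 4: b = realloc(b, 14) -> b = 0; heap: [0-13 ALLOC][14-28 FREE]
Op 5: c = malloc(7) -> c = 14; heap: [0-13 ALLOC][14-20 ALLOC][21-28 FREE]
Op 6: free(b) -> (freed b); heap: [0-13 FREE][14-20 ALLOC][21-28 FREE]
Op 7: c = realloc(c, 9) -> c = 14; heap: [0-13 FREE][14-22 ALLOC][23-28 FREE]
Op 8: d = malloc(8) -> d = 0; heap: [0-7 ALLOC][8-13 FREE][14-22 ALLOC][23-28 FREE]
free(c): c = 14 -> block [14-22 ALLOC]; mark free, coalesce with adjacent free neighbors -> [0-7 ALLOC][8-28 FREE]

Answer: [0-7 ALLOC][8-28 FREE]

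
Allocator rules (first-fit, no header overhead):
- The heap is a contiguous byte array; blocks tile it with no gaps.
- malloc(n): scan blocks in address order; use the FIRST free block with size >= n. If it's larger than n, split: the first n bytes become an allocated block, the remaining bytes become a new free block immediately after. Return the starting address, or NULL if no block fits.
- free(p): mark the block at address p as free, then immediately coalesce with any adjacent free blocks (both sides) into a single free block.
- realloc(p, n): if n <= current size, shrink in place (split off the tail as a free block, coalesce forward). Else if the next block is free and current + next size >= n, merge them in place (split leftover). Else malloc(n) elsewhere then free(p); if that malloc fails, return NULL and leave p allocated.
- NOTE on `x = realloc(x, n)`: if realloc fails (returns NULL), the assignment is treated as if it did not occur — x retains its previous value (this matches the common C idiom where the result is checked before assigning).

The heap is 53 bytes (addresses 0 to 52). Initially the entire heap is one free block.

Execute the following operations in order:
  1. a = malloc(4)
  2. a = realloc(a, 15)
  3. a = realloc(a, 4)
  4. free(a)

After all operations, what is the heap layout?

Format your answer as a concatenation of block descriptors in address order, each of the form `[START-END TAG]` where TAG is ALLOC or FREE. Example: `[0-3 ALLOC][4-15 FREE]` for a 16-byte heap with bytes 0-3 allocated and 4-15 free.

Answer: [0-52 FREE]

Derivation:
Op 1: a = malloc(4) -> a = 0; heap: [0-3 ALLOC][4-52 FREE]
Op 2: a = realloc(a, 15) -> a = 0; heap: [0-14 ALLOC][15-52 FREE]
Op 3: a = realloc(a, 4) -> a = 0; heap: [0-3 ALLOC][4-52 FREE]
Op 4: free(a) -> (freed a); heap: [0-52 FREE]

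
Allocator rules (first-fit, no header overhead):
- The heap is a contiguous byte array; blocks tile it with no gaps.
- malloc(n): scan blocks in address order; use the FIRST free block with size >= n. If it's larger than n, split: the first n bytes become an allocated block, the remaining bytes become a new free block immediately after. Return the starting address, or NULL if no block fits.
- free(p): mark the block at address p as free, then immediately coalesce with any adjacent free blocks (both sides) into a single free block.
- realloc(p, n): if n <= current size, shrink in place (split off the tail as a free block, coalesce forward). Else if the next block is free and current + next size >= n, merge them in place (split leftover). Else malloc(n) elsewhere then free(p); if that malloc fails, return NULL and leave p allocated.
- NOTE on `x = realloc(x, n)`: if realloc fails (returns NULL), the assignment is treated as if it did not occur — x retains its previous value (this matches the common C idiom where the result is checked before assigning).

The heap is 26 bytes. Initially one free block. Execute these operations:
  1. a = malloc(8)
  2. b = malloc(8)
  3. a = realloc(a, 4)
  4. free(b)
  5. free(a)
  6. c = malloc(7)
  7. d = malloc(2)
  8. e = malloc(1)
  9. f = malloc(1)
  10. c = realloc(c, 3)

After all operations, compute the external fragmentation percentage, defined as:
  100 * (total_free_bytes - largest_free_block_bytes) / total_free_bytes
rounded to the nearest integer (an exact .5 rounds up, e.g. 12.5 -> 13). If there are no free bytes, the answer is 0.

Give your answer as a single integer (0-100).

Answer: 21

Derivation:
Op 1: a = malloc(8) -> a = 0; heap: [0-7 ALLOC][8-25 FREE]
Op 2: b = malloc(8) -> b = 8; heap: [0-7 ALLOC][8-15 ALLOC][16-25 FREE]
Op 3: a = realloc(a, 4) -> a = 0; heap: [0-3 ALLOC][4-7 FREE][8-15 ALLOC][16-25 FREE]
Op 4: free(b) -> (freed b); heap: [0-3 ALLOC][4-25 FREE]
Op 5: free(a) -> (freed a); heap: [0-25 FREE]
Op 6: c = malloc(7) -> c = 0; heap: [0-6 ALLOC][7-25 FREE]
Op 7: d = malloc(2) -> d = 7; heap: [0-6 ALLOC][7-8 ALLOC][9-25 FREE]
Op 8: e = malloc(1) -> e = 9; heap: [0-6 ALLOC][7-8 ALLOC][9-9 ALLOC][10-25 FREE]
Op 9: f = malloc(1) -> f = 10; heap: [0-6 ALLOC][7-8 ALLOC][9-9 ALLOC][10-10 ALLOC][11-25 FREE]
Op 10: c = realloc(c, 3) -> c = 0; heap: [0-2 ALLOC][3-6 FREE][7-8 ALLOC][9-9 ALLOC][10-10 ALLOC][11-25 FREE]
Free blocks: [4 15] total_free=19 largest=15 -> 100*(19-15)/19 = 400/19 ≈ 21.053 -> rounds to 21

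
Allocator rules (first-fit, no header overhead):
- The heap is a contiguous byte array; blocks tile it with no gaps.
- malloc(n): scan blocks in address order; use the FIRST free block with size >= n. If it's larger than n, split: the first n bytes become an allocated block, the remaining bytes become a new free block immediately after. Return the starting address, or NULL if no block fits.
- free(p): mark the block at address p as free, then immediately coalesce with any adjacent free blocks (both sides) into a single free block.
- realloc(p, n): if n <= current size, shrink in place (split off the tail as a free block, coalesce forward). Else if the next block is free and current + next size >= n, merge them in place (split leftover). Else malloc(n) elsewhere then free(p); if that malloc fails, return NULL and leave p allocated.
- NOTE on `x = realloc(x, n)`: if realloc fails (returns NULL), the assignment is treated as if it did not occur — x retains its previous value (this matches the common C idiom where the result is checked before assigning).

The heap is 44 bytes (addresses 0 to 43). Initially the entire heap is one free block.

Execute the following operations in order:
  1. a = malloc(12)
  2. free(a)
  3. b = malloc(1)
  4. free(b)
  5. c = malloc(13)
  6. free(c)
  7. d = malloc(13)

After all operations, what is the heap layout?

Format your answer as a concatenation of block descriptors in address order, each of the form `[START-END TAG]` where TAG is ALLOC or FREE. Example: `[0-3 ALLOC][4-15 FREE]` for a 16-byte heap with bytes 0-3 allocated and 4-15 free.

Answer: [0-12 ALLOC][13-43 FREE]

Derivation:
Op 1: a = malloc(12) -> a = 0; heap: [0-11 ALLOC][12-43 FREE]
Op 2: free(a) -> (freed a); heap: [0-43 FREE]
Op 3: b = malloc(1) -> b = 0; heap: [0-0 ALLOC][1-43 FREE]
Op 4: free(b) -> (freed b); heap: [0-43 FREE]
Op 5: c = malloc(13) -> c = 0; heap: [0-12 ALLOC][13-43 FREE]
Op 6: free(c) -> (freed c); heap: [0-43 FREE]
Op 7: d = malloc(13) -> d = 0; heap: [0-12 ALLOC][13-43 FREE]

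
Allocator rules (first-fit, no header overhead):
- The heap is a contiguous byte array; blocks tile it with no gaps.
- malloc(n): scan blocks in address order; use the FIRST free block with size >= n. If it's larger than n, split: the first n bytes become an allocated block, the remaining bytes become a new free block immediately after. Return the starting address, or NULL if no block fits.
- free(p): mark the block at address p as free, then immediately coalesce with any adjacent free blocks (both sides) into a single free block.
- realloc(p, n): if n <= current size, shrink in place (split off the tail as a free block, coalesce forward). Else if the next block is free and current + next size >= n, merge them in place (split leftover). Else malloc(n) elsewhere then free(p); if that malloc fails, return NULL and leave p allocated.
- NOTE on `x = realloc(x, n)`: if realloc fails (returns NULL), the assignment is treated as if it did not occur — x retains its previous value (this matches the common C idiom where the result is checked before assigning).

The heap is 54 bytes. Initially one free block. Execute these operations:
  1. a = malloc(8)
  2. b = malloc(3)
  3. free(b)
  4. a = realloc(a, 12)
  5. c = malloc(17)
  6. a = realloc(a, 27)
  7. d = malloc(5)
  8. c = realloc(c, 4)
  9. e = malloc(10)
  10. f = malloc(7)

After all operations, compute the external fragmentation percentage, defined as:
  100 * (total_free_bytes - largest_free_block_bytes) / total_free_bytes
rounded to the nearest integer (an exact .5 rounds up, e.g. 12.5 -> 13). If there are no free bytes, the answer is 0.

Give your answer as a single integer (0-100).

Op 1: a = malloc(8) -> a = 0; heap: [0-7 ALLOC][8-53 FREE]
Op 2: b = malloc(3) -> b = 8; heap: [0-7 ALLOC][8-10 ALLOC][11-53 FREE]
Op 3: free(b) -> (freed b); heap: [0-7 ALLOC][8-53 FREE]
Op 4: a = realloc(a, 12) -> a = 0; heap: [0-11 ALLOC][12-53 FREE]
Op 5: c = malloc(17) -> c = 12; heap: [0-11 ALLOC][12-28 ALLOC][29-53 FREE]
Op 6: a = realloc(a, 27) -> NULL (a unchanged); heap: [0-11 ALLOC][12-28 ALLOC][29-53 FREE]
Op 7: d = malloc(5) -> d = 29; heap: [0-11 ALLOC][12-28 ALLOC][29-33 ALLOC][34-53 FREE]
Op 8: c = realloc(c, 4) -> c = 12; heap: [0-11 ALLOC][12-15 ALLOC][16-28 FREE][29-33 ALLOC][34-53 FREE]
Op 9: e = malloc(10) -> e = 16; heap: [0-11 ALLOC][12-15 ALLOC][16-25 ALLOC][26-28 FREE][29-33 ALLOC][34-53 FREE]
Op 10: f = malloc(7) -> f = 34; heap: [0-11 ALLOC][12-15 ALLOC][16-25 ALLOC][26-28 FREE][29-33 ALLOC][34-40 ALLOC][41-53 FREE]
Free blocks: [3 13] total_free=16 largest=13 -> 100*(16-13)/16 = 300/16 = 18.75 -> rounds to 19

Answer: 19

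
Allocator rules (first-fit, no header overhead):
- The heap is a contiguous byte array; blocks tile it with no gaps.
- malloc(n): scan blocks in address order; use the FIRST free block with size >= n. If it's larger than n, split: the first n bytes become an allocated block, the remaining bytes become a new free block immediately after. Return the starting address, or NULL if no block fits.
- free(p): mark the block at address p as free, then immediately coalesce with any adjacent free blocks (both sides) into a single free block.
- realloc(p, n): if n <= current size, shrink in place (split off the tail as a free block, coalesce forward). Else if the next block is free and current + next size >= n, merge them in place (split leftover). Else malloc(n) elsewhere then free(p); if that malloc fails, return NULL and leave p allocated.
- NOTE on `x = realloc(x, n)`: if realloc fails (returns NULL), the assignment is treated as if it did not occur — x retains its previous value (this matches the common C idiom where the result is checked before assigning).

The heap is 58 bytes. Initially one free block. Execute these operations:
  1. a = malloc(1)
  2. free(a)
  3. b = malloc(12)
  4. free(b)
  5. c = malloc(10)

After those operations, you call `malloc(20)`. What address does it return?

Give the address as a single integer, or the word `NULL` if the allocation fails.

Answer: 10

Derivation:
Op 1: a = malloc(1) -> a = 0; heap: [0-0 ALLOC][1-57 FREE]
Op 2: free(a) -> (freed a); heap: [0-57 FREE]
Op 3: b = malloc(12) -> b = 0; heap: [0-11 ALLOC][12-57 FREE]
Op 4: free(b) -> (freed b); heap: [0-57 FREE]
Op 5: c = malloc(10) -> c = 0; heap: [0-9 ALLOC][10-57 FREE]
malloc(20): first-fit scan over [0-9 ALLOC][10-57 FREE] -> 10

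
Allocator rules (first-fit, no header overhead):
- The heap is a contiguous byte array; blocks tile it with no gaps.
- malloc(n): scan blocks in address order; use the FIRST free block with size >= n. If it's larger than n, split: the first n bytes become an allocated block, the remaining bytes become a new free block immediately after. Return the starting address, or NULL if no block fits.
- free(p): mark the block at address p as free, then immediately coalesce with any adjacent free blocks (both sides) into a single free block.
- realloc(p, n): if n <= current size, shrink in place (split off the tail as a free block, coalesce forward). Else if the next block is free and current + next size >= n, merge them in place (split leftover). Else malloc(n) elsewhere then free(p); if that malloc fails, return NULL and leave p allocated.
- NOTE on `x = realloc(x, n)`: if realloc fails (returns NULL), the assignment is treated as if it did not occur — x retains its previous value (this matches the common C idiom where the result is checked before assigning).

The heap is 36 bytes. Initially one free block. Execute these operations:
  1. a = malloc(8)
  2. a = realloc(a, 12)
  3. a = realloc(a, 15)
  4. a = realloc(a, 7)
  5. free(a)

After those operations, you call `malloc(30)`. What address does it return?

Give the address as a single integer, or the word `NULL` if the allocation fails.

Answer: 0

Derivation:
Op 1: a = malloc(8) -> a = 0; heap: [0-7 ALLOC][8-35 FREE]
Op 2: a = realloc(a, 12) -> a = 0; heap: [0-11 ALLOC][12-35 FREE]
Op 3: a = realloc(a, 15) -> a = 0; heap: [0-14 ALLOC][15-35 FREE]
Op 4: a = realloc(a, 7) -> a = 0; heap: [0-6 ALLOC][7-35 FREE]
Op 5: free(a) -> (freed a); heap: [0-35 FREE]
malloc(30): first-fit scan over [0-35 FREE] -> 0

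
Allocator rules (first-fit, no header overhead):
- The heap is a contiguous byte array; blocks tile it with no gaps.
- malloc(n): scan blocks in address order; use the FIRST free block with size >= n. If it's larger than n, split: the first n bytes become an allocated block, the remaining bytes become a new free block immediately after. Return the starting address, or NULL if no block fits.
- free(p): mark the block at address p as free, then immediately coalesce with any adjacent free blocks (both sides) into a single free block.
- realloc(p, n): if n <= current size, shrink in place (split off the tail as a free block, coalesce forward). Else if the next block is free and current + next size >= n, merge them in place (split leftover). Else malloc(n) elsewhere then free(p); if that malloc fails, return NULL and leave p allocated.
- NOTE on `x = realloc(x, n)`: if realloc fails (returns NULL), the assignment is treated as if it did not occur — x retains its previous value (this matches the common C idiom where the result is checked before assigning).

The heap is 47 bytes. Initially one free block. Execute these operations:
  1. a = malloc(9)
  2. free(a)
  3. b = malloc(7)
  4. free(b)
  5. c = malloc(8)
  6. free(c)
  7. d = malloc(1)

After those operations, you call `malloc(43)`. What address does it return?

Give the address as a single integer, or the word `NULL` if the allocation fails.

Op 1: a = malloc(9) -> a = 0; heap: [0-8 ALLOC][9-46 FREE]
Op 2: free(a) -> (freed a); heap: [0-46 FREE]
Op 3: b = malloc(7) -> b = 0; heap: [0-6 ALLOC][7-46 FREE]
Op 4: free(b) -> (freed b); heap: [0-46 FREE]
Op 5: c = malloc(8) -> c = 0; heap: [0-7 ALLOC][8-46 FREE]
Op 6: free(c) -> (freed c); heap: [0-46 FREE]
Op 7: d = malloc(1) -> d = 0; heap: [0-0 ALLOC][1-46 FREE]
malloc(43): first-fit scan over [0-0 ALLOC][1-46 FREE] -> 1

Answer: 1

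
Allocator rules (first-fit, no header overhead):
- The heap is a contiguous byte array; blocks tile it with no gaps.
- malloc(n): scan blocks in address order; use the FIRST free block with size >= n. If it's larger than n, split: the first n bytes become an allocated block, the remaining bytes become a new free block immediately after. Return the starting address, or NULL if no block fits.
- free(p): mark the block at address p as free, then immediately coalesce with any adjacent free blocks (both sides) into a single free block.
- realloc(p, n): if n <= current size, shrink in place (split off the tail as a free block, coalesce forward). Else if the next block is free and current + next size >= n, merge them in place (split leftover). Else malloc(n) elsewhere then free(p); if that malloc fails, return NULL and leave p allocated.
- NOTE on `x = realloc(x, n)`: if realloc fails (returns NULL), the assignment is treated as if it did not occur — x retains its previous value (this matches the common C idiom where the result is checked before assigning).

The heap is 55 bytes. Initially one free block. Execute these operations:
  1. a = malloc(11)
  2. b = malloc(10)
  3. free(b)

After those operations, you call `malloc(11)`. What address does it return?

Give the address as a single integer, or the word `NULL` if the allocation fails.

Op 1: a = malloc(11) -> a = 0; heap: [0-10 ALLOC][11-54 FREE]
Op 2: b = malloc(10) -> b = 11; heap: [0-10 ALLOC][11-20 ALLOC][21-54 FREE]
Op 3: free(b) -> (freed b); heap: [0-10 ALLOC][11-54 FREE]
malloc(11): first-fit scan over [0-10 ALLOC][11-54 FREE] -> 11

Answer: 11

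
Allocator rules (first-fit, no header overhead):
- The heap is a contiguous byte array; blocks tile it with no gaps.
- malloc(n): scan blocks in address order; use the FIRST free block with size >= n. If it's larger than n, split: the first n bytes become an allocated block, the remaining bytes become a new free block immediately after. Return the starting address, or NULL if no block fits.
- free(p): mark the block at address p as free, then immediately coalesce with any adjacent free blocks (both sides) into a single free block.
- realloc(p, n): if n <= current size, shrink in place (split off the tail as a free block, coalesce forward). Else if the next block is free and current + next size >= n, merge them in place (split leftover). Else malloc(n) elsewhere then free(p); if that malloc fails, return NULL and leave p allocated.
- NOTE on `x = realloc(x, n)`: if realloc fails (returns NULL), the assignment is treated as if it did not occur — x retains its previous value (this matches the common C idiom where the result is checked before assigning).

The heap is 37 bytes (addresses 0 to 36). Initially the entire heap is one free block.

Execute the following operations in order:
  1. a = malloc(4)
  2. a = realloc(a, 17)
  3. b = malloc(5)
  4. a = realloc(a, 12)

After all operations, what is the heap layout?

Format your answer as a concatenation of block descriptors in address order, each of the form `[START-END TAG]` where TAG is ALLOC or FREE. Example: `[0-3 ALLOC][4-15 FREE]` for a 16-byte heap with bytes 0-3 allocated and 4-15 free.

Answer: [0-11 ALLOC][12-16 FREE][17-21 ALLOC][22-36 FREE]

Derivation:
Op 1: a = malloc(4) -> a = 0; heap: [0-3 ALLOC][4-36 FREE]
Op 2: a = realloc(a, 17) -> a = 0; heap: [0-16 ALLOC][17-36 FREE]
Op 3: b = malloc(5) -> b = 17; heap: [0-16 ALLOC][17-21 ALLOC][22-36 FREE]
Op 4: a = realloc(a, 12) -> a = 0; heap: [0-11 ALLOC][12-16 FREE][17-21 ALLOC][22-36 FREE]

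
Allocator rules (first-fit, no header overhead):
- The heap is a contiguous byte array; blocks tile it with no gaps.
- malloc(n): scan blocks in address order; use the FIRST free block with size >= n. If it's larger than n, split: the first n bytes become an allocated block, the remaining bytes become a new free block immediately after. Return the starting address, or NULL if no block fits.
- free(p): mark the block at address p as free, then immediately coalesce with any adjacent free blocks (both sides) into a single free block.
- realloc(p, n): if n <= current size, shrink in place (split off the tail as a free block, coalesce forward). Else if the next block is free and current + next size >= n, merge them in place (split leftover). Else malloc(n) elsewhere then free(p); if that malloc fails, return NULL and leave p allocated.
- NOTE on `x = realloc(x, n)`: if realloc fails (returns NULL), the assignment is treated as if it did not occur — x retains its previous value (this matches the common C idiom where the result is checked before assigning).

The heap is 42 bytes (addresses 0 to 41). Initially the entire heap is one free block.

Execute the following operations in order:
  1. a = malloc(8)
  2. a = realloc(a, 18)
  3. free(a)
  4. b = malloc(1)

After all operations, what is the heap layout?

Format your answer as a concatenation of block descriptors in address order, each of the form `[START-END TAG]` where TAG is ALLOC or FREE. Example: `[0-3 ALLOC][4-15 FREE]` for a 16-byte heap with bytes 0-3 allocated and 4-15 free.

Answer: [0-0 ALLOC][1-41 FREE]

Derivation:
Op 1: a = malloc(8) -> a = 0; heap: [0-7 ALLOC][8-41 FREE]
Op 2: a = realloc(a, 18) -> a = 0; heap: [0-17 ALLOC][18-41 FREE]
Op 3: free(a) -> (freed a); heap: [0-41 FREE]
Op 4: b = malloc(1) -> b = 0; heap: [0-0 ALLOC][1-41 FREE]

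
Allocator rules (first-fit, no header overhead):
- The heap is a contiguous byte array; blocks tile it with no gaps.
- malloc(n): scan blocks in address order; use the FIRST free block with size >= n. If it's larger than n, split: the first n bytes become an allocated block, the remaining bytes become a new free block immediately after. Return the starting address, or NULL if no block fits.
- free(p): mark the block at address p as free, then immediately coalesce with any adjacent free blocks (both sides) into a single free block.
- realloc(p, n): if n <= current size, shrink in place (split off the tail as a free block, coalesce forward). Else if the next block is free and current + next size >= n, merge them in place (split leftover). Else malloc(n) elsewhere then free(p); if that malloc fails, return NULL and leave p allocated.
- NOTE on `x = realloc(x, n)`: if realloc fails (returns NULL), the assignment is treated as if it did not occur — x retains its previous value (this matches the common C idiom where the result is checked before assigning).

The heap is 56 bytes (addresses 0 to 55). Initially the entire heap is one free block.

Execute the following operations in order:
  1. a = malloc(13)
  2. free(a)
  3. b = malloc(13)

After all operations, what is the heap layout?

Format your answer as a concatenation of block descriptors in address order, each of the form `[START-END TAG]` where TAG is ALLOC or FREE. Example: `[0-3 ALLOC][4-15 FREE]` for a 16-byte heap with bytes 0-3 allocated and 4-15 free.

Op 1: a = malloc(13) -> a = 0; heap: [0-12 ALLOC][13-55 FREE]
Op 2: free(a) -> (freed a); heap: [0-55 FREE]
Op 3: b = malloc(13) -> b = 0; heap: [0-12 ALLOC][13-55 FREE]

Answer: [0-12 ALLOC][13-55 FREE]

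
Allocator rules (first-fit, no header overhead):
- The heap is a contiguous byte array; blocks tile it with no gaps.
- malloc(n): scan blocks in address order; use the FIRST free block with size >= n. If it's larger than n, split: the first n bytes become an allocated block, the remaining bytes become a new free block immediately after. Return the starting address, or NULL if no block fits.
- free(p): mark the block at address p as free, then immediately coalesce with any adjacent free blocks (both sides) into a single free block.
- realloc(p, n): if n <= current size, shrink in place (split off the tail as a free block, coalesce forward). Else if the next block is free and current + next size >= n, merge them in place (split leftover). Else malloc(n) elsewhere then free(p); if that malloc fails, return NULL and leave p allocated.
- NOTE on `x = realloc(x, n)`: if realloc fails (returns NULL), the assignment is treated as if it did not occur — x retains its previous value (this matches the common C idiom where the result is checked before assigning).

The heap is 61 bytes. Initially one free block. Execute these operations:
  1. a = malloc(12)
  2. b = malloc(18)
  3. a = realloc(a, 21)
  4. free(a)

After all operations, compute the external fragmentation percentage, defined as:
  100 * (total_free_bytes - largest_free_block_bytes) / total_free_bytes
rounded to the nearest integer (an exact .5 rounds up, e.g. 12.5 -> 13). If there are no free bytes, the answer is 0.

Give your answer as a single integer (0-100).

Op 1: a = malloc(12) -> a = 0; heap: [0-11 ALLOC][12-60 FREE]
Op 2: b = malloc(18) -> b = 12; heap: [0-11 ALLOC][12-29 ALLOC][30-60 FREE]
Op 3: a = realloc(a, 21) -> a = 30; heap: [0-11 FREE][12-29 ALLOC][30-50 ALLOC][51-60 FREE]
Op 4: free(a) -> (freed a); heap: [0-11 FREE][12-29 ALLOC][30-60 FREE]
Free blocks: [12 31] total_free=43 largest=31 -> 100*(43-31)/43 = 1200/43 ≈ 27.907 -> rounds to 28

Answer: 28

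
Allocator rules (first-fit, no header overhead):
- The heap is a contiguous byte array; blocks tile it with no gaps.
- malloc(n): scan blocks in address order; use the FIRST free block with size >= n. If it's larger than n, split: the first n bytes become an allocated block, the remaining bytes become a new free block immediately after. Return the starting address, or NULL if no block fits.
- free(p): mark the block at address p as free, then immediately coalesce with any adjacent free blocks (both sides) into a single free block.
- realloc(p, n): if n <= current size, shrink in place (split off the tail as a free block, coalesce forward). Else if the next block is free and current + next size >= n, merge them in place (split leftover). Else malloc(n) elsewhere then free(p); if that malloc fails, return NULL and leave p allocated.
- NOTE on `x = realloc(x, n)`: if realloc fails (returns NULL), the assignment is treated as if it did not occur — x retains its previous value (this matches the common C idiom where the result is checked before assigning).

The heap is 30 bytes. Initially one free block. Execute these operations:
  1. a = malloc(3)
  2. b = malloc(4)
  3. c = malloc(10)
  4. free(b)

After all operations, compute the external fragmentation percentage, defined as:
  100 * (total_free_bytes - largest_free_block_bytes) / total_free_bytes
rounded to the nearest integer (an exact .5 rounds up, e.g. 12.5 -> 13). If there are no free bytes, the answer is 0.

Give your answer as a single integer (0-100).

Answer: 24

Derivation:
Op 1: a = malloc(3) -> a = 0; heap: [0-2 ALLOC][3-29 FREE]
Op 2: b = malloc(4) -> b = 3; heap: [0-2 ALLOC][3-6 ALLOC][7-29 FREE]
Op 3: c = malloc(10) -> c = 7; heap: [0-2 ALLOC][3-6 ALLOC][7-16 ALLOC][17-29 FREE]
Op 4: free(b) -> (freed b); heap: [0-2 ALLOC][3-6 FREE][7-16 ALLOC][17-29 FREE]
Free blocks: [4 13] total_free=17 largest=13 -> 100*(17-13)/17 = 400/17 ≈ 23.529 -> rounds to 24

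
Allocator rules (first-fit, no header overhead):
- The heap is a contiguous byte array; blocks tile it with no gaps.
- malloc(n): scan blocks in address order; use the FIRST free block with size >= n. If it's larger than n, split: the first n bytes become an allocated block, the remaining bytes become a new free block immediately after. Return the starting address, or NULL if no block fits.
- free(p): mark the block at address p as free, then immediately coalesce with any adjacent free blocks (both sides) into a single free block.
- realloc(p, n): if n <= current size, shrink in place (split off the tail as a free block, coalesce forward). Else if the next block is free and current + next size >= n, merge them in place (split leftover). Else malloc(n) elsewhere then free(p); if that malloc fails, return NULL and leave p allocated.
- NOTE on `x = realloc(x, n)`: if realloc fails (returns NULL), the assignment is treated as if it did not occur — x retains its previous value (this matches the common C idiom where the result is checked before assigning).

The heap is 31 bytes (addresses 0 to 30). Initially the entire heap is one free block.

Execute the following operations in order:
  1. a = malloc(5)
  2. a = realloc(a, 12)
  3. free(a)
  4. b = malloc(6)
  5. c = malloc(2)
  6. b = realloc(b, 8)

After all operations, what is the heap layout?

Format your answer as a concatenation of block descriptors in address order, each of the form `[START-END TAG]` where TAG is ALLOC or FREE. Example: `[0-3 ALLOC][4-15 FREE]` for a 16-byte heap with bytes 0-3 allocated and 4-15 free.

Answer: [0-5 FREE][6-7 ALLOC][8-15 ALLOC][16-30 FREE]

Derivation:
Op 1: a = malloc(5) -> a = 0; heap: [0-4 ALLOC][5-30 FREE]
Op 2: a = realloc(a, 12) -> a = 0; heap: [0-11 ALLOC][12-30 FREE]
Op 3: free(a) -> (freed a); heap: [0-30 FREE]
Op 4: b = malloc(6) -> b = 0; heap: [0-5 ALLOC][6-30 FREE]
Op 5: c = malloc(2) -> c = 6; heap: [0-5 ALLOC][6-7 ALLOC][8-30 FREE]
Op 6: b = realloc(b, 8) -> b = 8; heap: [0-5 FREE][6-7 ALLOC][8-15 ALLOC][16-30 FREE]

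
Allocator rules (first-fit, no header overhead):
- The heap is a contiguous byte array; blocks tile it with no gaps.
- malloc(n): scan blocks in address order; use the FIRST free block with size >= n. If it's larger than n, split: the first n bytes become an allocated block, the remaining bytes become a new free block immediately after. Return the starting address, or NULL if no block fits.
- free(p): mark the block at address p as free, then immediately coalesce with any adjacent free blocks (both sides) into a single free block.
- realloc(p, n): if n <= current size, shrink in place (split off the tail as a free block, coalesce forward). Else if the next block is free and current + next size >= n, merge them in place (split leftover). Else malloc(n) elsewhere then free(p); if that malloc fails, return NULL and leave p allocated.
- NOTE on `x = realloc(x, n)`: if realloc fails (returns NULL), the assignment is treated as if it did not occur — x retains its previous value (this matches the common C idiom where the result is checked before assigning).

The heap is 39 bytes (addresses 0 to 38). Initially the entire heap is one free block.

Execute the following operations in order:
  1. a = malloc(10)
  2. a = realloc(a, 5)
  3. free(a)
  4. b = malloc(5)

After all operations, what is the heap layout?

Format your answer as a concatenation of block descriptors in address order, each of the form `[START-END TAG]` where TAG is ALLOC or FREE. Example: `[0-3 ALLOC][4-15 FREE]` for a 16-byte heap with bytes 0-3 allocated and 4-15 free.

Op 1: a = malloc(10) -> a = 0; heap: [0-9 ALLOC][10-38 FREE]
Op 2: a = realloc(a, 5) -> a = 0; heap: [0-4 ALLOC][5-38 FREE]
Op 3: free(a) -> (freed a); heap: [0-38 FREE]
Op 4: b = malloc(5) -> b = 0; heap: [0-4 ALLOC][5-38 FREE]

Answer: [0-4 ALLOC][5-38 FREE]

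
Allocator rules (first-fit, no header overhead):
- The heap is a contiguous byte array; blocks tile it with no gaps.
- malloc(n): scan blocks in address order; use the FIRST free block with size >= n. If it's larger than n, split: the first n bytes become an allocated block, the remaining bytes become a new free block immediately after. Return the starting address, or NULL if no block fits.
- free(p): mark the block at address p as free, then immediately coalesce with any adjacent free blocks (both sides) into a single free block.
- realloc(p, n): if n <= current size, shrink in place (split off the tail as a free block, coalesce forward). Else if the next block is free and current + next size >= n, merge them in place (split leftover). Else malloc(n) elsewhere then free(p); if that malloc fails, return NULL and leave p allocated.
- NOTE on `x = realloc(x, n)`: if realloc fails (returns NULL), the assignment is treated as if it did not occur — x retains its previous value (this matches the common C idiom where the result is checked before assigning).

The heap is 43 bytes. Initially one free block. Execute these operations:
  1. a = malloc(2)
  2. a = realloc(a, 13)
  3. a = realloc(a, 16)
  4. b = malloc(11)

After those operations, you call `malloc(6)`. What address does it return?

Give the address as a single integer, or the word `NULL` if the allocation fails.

Answer: 27

Derivation:
Op 1: a = malloc(2) -> a = 0; heap: [0-1 ALLOC][2-42 FREE]
Op 2: a = realloc(a, 13) -> a = 0; heap: [0-12 ALLOC][13-42 FREE]
Op 3: a = realloc(a, 16) -> a = 0; heap: [0-15 ALLOC][16-42 FREE]
Op 4: b = malloc(11) -> b = 16; heap: [0-15 ALLOC][16-26 ALLOC][27-42 FREE]
malloc(6): first-fit scan over [0-15 ALLOC][16-26 ALLOC][27-42 FREE] -> 27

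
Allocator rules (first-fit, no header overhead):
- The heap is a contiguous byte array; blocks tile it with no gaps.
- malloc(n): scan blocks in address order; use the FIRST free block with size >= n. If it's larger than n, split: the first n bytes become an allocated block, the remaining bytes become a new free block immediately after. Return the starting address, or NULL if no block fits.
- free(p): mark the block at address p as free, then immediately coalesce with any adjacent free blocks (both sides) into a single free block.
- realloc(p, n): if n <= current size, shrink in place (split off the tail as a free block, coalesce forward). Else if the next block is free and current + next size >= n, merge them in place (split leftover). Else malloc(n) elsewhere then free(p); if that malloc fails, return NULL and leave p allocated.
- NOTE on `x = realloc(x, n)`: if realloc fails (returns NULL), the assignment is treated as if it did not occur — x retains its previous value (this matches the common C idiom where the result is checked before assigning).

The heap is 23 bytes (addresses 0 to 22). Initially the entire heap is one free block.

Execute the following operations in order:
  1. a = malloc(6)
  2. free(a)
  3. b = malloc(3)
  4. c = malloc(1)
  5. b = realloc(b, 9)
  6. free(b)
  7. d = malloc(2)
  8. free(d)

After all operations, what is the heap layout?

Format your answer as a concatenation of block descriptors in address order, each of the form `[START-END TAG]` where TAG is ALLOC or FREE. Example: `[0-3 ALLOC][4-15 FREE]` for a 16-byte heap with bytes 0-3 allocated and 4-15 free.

Op 1: a = malloc(6) -> a = 0; heap: [0-5 ALLOC][6-22 FREE]
Op 2: free(a) -> (freed a); heap: [0-22 FREE]
Op 3: b = malloc(3) -> b = 0; heap: [0-2 ALLOC][3-22 FREE]
Op 4: c = malloc(1) -> c = 3; heap: [0-2 ALLOC][3-3 ALLOC][4-22 FREE]
Op 5: b = realloc(b, 9) -> b = 4; heap: [0-2 FREE][3-3 ALLOC][4-12 ALLOC][13-22 FREE]
Op 6: free(b) -> (freed b); heap: [0-2 FREE][3-3 ALLOC][4-22 FREE]
Op 7: d = malloc(2) -> d = 0; heap: [0-1 ALLOC][2-2 FREE][3-3 ALLOC][4-22 FREE]
Op 8: free(d) -> (freed d); heap: [0-2 FREE][3-3 ALLOC][4-22 FREE]

Answer: [0-2 FREE][3-3 ALLOC][4-22 FREE]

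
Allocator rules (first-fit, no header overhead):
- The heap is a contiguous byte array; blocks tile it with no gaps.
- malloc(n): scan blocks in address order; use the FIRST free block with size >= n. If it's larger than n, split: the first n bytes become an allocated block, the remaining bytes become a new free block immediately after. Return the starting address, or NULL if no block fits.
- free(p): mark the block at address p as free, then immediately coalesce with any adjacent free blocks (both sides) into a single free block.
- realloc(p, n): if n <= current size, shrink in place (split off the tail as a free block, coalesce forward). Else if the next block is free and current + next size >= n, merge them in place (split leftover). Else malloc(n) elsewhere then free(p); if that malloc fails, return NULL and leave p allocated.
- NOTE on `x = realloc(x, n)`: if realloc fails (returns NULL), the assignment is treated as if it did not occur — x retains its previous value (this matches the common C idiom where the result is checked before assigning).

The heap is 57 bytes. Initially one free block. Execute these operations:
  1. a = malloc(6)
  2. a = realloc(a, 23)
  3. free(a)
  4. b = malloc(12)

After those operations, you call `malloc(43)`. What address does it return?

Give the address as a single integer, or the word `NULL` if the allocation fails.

Answer: 12

Derivation:
Op 1: a = malloc(6) -> a = 0; heap: [0-5 ALLOC][6-56 FREE]
Op 2: a = realloc(a, 23) -> a = 0; heap: [0-22 ALLOC][23-56 FREE]
Op 3: free(a) -> (freed a); heap: [0-56 FREE]
Op 4: b = malloc(12) -> b = 0; heap: [0-11 ALLOC][12-56 FREE]
malloc(43): first-fit scan over [0-11 ALLOC][12-56 FREE] -> 12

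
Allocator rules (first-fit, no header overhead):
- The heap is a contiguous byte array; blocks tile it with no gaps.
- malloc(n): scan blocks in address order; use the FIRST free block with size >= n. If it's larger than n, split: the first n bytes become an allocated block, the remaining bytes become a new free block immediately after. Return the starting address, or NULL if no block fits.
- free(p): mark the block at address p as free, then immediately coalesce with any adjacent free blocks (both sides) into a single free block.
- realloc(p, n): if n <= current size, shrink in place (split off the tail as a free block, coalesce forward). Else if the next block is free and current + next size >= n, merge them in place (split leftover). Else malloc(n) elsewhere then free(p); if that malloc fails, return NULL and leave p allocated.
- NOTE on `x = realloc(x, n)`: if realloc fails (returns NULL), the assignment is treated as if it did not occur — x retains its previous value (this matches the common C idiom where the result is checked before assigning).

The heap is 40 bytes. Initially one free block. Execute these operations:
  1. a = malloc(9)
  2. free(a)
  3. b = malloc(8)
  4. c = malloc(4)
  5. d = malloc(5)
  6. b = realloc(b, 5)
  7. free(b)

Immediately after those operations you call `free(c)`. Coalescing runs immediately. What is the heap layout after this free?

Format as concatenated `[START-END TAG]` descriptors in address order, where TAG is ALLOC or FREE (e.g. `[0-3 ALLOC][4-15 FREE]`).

Answer: [0-11 FREE][12-16 ALLOC][17-39 FREE]

Derivation:
Op 1: a = malloc(9) -> a = 0; heap: [0-8 ALLOC][9-39 FREE]
Op 2: free(a) -> (freed a); heap: [0-39 FREE]
Op 3: b = malloc(8) -> b = 0; heap: [0-7 ALLOC][8-39 FREE]
Op 4: c = malloc(4) -> c = 8; heap: [0-7 ALLOC][8-11 ALLOC][12-39 FREE]
Op 5: d = malloc(5) -> d = 12; heap: [0-7 ALLOC][8-11 ALLOC][12-16 ALLOC][17-39 FREE]
Op 6: b = realloc(b, 5) -> b = 0; heap: [0-4 ALLOC][5-7 FREE][8-11 ALLOC][12-16 ALLOC][17-39 FREE]
Op 7: free(b) -> (freed b); heap: [0-7 FREE][8-11 ALLOC][12-16 ALLOC][17-39 FREE]
free(c): c = 8 -> block [8-11 ALLOC]; mark free, coalesce with adjacent free neighbors -> [0-11 FREE][12-16 ALLOC][17-39 FREE]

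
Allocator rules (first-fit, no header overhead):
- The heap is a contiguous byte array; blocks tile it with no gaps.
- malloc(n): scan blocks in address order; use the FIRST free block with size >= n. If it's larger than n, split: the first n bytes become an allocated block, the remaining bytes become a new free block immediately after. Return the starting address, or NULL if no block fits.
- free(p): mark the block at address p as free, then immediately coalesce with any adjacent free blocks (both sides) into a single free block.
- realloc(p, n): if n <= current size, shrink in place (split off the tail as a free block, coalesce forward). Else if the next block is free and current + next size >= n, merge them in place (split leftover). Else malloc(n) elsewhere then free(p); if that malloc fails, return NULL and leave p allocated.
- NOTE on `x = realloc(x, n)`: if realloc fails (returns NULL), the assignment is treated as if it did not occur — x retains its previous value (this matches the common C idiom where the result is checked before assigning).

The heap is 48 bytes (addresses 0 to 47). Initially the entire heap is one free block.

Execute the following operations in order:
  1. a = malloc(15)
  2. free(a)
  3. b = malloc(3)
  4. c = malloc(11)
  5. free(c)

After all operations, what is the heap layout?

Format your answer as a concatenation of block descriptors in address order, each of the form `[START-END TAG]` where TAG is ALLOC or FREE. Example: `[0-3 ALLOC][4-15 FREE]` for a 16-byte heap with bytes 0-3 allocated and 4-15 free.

Op 1: a = malloc(15) -> a = 0; heap: [0-14 ALLOC][15-47 FREE]
Op 2: free(a) -> (freed a); heap: [0-47 FREE]
Op 3: b = malloc(3) -> b = 0; heap: [0-2 ALLOC][3-47 FREE]
Op 4: c = malloc(11) -> c = 3; heap: [0-2 ALLOC][3-13 ALLOC][14-47 FREE]
Op 5: free(c) -> (freed c); heap: [0-2 ALLOC][3-47 FREE]

Answer: [0-2 ALLOC][3-47 FREE]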